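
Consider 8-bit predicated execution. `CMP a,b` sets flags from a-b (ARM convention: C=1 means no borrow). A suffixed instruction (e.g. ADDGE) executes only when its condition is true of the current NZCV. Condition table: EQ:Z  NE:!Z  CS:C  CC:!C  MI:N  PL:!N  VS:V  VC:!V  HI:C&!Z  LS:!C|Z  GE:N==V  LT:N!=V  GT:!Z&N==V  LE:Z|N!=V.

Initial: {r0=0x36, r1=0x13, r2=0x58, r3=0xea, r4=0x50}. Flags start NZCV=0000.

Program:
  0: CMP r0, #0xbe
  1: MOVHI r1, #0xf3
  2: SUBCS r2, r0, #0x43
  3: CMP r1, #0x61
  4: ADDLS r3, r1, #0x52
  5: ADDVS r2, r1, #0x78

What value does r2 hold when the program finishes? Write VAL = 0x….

VAL = 0x58

[0] flags=0000 → (cmp)
[1] flags=0000 HI?F → skip
[2] flags=0000 CS?F → skip
[3] flags=1000 → (cmp)
[4] flags=1000 LS?T → r3=0x65
[5] flags=1000 VS?F → skip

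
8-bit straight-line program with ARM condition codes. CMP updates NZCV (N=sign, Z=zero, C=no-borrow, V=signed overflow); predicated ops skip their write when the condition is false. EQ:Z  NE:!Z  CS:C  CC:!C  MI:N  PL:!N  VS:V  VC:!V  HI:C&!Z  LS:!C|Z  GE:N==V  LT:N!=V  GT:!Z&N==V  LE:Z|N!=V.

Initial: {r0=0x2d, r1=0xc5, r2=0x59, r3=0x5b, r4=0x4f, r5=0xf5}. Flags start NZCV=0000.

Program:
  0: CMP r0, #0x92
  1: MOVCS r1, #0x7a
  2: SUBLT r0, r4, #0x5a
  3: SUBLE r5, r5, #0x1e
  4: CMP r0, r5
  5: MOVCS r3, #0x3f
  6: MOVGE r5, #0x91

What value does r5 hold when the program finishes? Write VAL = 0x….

[0] flags=1001 → (cmp)
[1] flags=1001 CS?F → skip
[2] flags=1001 LT?F → skip
[3] flags=1001 LE?F → skip
[4] flags=0000 → (cmp)
[5] flags=0000 CS?F → skip
[6] flags=0000 GE?T → r5=0x91

VAL = 0x91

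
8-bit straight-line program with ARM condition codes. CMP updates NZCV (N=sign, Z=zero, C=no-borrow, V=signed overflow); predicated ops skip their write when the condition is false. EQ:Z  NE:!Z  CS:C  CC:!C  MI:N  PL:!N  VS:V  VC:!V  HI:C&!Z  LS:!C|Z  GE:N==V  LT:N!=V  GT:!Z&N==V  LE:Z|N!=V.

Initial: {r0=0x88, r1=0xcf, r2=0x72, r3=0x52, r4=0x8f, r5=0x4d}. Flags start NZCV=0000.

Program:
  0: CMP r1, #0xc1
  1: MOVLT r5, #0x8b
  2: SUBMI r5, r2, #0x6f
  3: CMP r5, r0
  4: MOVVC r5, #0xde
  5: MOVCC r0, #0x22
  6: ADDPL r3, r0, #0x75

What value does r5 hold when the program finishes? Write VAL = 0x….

VAL = 0x4d

[0] flags=0010 → (cmp)
[1] flags=0010 LT?F → skip
[2] flags=0010 MI?F → skip
[3] flags=1001 → (cmp)
[4] flags=1001 VC?F → skip
[5] flags=1001 CC?T → r0=0x22
[6] flags=1001 PL?F → skip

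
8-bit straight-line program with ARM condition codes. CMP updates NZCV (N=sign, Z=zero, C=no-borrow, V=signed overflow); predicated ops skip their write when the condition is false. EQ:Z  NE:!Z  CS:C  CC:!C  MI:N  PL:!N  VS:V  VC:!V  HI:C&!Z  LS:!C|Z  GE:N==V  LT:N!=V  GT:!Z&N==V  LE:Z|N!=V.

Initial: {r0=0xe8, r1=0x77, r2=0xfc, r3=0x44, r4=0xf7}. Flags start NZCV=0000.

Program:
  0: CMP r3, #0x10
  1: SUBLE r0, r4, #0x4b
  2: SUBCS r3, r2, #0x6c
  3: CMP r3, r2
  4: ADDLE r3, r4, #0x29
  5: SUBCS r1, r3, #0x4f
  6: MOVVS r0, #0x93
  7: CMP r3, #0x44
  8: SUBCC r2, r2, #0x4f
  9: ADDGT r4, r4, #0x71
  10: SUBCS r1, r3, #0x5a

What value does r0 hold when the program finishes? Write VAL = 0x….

VAL = 0xe8

[0] flags=0010 → (cmp)
[1] flags=0010 LE?F → skip
[2] flags=0010 CS?T → r3=0x90
[3] flags=1000 → (cmp)
[4] flags=1000 LE?T → r3=0x20
[5] flags=1000 CS?F → skip
[6] flags=1000 VS?F → skip
[7] flags=1000 → (cmp)
[8] flags=1000 CC?T → r2=0xad
[9] flags=1000 GT?F → skip
[10] flags=1000 CS?F → skip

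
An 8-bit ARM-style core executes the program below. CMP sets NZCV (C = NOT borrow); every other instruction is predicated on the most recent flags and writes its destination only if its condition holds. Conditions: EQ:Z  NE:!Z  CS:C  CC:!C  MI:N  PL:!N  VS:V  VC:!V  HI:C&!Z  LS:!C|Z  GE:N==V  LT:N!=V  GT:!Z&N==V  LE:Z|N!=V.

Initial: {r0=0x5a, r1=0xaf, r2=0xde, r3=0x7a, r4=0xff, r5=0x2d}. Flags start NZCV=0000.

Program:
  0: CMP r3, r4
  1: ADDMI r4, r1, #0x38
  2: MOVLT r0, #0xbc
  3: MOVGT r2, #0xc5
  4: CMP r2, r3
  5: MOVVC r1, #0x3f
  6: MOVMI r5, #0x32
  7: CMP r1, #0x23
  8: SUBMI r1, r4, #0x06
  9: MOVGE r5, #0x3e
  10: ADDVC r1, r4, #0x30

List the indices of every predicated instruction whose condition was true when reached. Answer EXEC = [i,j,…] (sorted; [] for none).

EXEC = [3,8,10]

[0] flags=0000 → (cmp)
[1] flags=0000 MI?F → skip
[2] flags=0000 LT?F → skip
[3] flags=0000 GT?T → r2=0xc5
[4] flags=0011 → (cmp)
[5] flags=0011 VC?F → skip
[6] flags=0011 MI?F → skip
[7] flags=1010 → (cmp)
[8] flags=1010 MI?T → r1=0xf9
[9] flags=1010 GE?F → skip
[10] flags=1010 VC?T → r1=0x2f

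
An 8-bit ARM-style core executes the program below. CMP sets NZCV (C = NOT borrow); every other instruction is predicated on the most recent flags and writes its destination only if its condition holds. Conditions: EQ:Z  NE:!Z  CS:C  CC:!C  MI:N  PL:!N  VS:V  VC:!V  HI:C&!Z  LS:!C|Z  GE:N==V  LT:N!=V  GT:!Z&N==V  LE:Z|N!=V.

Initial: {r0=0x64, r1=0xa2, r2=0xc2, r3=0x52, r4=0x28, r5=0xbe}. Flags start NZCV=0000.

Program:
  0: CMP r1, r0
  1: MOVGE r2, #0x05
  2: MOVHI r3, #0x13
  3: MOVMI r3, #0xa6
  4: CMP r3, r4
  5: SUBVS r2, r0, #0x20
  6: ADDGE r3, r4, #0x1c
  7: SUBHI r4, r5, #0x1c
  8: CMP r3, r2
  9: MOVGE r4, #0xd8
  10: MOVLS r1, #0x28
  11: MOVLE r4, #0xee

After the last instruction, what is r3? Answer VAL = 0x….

VAL = 0x13

0: ✓ CMP  NZCV=0011
1: · MOVGE
2: ✓ MOVHI  r3←0x13
3: · MOVMI
4: ✓ CMP  NZCV=1000
5: · SUBVS
6: · ADDGE
7: · SUBHI
8: ✓ CMP  NZCV=0000
9: ✓ MOVGE  r4←0xd8
10: ✓ MOVLS  r1←0x28
11: · MOVLE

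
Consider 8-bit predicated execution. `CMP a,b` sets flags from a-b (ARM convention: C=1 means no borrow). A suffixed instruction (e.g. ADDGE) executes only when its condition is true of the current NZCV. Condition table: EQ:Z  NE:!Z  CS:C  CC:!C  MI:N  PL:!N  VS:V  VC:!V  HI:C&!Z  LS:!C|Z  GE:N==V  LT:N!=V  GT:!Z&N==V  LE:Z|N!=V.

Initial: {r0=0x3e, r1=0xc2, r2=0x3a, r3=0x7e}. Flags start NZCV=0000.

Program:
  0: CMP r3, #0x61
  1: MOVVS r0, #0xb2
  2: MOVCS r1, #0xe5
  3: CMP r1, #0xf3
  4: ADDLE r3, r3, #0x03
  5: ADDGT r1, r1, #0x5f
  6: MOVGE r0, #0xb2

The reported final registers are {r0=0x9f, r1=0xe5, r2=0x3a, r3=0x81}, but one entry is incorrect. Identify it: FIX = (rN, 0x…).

FIX = (r0, 0x3e)

0: ✓ CMP  NZCV=0010
1: · MOVVS
2: ✓ MOVCS  r1←0xe5
3: ✓ CMP  NZCV=1000
4: ✓ ADDLE  r3←0x81
5: · ADDGT
6: · MOVGE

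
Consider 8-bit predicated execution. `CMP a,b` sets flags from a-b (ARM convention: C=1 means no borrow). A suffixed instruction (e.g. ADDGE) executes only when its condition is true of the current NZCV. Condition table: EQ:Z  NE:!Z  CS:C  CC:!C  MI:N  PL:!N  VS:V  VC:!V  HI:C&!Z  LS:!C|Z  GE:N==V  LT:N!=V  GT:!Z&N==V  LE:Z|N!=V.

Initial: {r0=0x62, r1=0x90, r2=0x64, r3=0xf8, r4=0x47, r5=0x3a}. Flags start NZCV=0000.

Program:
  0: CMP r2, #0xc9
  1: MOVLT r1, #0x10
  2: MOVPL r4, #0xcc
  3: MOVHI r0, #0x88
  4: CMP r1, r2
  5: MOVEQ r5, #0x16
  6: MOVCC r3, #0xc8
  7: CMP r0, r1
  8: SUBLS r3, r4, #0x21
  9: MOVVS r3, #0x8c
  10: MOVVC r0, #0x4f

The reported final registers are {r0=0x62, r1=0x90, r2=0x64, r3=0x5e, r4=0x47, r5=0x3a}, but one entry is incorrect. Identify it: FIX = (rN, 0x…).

[0] flags=1001 → (cmp)
[1] flags=1001 LT?F → skip
[2] flags=1001 PL?F → skip
[3] flags=1001 HI?F → skip
[4] flags=0011 → (cmp)
[5] flags=0011 EQ?F → skip
[6] flags=0011 CC?F → skip
[7] flags=1001 → (cmp)
[8] flags=1001 LS?T → r3=0x26
[9] flags=1001 VS?T → r3=0x8c
[10] flags=1001 VC?F → skip

FIX = (r3, 0x8c)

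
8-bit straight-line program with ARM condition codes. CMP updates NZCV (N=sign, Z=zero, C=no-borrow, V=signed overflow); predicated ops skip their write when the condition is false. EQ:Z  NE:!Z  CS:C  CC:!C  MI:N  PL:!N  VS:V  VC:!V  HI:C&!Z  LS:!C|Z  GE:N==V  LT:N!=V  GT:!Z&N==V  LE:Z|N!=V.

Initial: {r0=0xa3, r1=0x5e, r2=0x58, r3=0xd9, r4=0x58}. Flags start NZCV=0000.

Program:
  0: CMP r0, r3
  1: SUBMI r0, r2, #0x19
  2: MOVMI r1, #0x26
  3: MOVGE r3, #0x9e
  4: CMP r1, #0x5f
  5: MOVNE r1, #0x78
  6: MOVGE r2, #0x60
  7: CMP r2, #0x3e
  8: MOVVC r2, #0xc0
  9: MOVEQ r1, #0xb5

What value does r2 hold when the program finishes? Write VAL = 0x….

[0] flags=1000 → (cmp)
[1] flags=1000 MI?T → r0=0x3f
[2] flags=1000 MI?T → r1=0x26
[3] flags=1000 GE?F → skip
[4] flags=1000 → (cmp)
[5] flags=1000 NE?T → r1=0x78
[6] flags=1000 GE?F → skip
[7] flags=0010 → (cmp)
[8] flags=0010 VC?T → r2=0xc0
[9] flags=0010 EQ?F → skip

VAL = 0xc0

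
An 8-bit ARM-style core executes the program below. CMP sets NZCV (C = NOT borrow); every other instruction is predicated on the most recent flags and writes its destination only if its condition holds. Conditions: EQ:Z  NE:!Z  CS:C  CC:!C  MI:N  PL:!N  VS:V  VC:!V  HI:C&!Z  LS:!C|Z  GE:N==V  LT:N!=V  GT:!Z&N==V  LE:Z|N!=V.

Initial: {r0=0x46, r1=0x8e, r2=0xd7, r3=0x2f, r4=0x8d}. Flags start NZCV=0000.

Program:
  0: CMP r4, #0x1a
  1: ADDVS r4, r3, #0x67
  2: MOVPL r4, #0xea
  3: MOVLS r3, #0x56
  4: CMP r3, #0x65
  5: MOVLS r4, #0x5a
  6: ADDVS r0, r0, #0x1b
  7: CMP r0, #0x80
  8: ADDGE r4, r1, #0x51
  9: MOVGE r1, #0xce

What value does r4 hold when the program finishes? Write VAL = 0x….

0: ✓ CMP  NZCV=0011
1: ✓ ADDVS  r4←0x96
2: ✓ MOVPL  r4←0xea
3: · MOVLS
4: ✓ CMP  NZCV=1000
5: ✓ MOVLS  r4←0x5a
6: · ADDVS
7: ✓ CMP  NZCV=1001
8: ✓ ADDGE  r4←0xdf
9: ✓ MOVGE  r1←0xce

VAL = 0xdf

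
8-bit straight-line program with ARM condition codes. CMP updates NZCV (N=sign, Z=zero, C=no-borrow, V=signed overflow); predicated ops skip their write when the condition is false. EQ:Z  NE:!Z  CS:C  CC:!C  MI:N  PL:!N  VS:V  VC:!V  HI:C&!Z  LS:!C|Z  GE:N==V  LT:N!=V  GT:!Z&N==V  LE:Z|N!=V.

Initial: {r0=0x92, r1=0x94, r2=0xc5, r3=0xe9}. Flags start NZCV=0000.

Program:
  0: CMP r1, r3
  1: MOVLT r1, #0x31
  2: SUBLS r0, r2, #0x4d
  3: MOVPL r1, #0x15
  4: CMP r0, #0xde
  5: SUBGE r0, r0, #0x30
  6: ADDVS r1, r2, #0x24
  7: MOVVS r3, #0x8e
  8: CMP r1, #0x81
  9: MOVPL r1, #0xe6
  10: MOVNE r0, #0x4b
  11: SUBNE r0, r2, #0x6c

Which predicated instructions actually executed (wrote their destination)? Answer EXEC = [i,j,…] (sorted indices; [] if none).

[0] flags=1000 → (cmp)
[1] flags=1000 LT?T → r1=0x31
[2] flags=1000 LS?T → r0=0x78
[3] flags=1000 PL?F → skip
[4] flags=1001 → (cmp)
[5] flags=1001 GE?T → r0=0x48
[6] flags=1001 VS?T → r1=0xe9
[7] flags=1001 VS?T → r3=0x8e
[8] flags=0010 → (cmp)
[9] flags=0010 PL?T → r1=0xe6
[10] flags=0010 NE?T → r0=0x4b
[11] flags=0010 NE?T → r0=0x59

EXEC = [1,2,5,6,7,9,10,11]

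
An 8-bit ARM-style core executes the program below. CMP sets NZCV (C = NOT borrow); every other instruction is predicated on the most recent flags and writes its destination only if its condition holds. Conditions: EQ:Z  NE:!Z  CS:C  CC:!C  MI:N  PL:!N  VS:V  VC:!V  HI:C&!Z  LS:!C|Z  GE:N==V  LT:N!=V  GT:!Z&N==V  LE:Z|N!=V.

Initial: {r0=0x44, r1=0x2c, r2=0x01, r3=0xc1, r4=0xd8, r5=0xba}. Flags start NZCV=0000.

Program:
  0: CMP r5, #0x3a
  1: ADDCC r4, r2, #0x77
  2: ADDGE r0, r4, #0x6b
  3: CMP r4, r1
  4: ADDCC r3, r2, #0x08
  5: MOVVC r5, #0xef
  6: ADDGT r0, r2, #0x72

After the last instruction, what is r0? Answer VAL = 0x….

0: ✓ CMP  NZCV=1010
1: · ADDCC
2: · ADDGE
3: ✓ CMP  NZCV=1010
4: · ADDCC
5: ✓ MOVVC  r5←0xef
6: · ADDGT

VAL = 0x44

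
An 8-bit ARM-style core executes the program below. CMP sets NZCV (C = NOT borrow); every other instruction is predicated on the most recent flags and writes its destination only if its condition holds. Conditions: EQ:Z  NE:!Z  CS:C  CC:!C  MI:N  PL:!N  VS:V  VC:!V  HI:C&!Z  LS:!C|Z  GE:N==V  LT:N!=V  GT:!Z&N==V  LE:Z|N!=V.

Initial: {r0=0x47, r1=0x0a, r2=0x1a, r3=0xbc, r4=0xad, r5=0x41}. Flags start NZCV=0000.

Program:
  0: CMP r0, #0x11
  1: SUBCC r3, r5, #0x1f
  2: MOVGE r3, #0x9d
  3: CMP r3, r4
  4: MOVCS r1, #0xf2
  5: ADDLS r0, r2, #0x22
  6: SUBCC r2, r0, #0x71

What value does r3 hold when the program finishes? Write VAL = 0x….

VAL = 0x9d

0: ✓ CMP  NZCV=0010
1: · SUBCC
2: ✓ MOVGE  r3←0x9d
3: ✓ CMP  NZCV=1000
4: · MOVCS
5: ✓ ADDLS  r0←0x3c
6: ✓ SUBCC  r2←0xcb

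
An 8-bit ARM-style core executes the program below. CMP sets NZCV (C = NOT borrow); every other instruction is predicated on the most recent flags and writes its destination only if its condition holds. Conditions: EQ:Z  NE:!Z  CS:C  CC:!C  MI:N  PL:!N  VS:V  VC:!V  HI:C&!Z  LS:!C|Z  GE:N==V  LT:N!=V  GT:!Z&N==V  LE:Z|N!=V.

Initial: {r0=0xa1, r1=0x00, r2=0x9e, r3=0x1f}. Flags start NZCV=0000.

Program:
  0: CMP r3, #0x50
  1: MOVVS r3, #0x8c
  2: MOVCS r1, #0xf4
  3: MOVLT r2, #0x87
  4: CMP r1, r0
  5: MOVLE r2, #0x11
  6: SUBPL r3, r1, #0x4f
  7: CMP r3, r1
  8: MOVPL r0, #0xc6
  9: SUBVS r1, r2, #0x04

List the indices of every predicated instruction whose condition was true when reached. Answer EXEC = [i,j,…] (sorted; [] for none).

0: ✓ CMP  NZCV=1000
1: · MOVVS
2: · MOVCS
3: ✓ MOVLT  r2←0x87
4: ✓ CMP  NZCV=0000
5: · MOVLE
6: ✓ SUBPL  r3←0xb1
7: ✓ CMP  NZCV=1010
8: · MOVPL
9: · SUBVS

EXEC = [3,6]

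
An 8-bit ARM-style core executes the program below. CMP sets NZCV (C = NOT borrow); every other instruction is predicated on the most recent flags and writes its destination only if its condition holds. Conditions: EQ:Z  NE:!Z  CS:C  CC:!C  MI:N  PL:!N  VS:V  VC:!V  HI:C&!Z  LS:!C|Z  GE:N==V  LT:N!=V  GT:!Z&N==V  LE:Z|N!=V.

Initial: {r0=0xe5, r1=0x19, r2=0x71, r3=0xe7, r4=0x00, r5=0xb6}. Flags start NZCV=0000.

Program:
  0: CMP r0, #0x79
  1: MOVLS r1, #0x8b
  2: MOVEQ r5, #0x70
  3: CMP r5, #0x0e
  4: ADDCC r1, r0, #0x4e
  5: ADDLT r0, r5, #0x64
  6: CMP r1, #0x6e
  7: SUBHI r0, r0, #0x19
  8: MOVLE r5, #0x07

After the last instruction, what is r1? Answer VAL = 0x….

VAL = 0x19

0: ✓ CMP  NZCV=0011
1: · MOVLS
2: · MOVEQ
3: ✓ CMP  NZCV=1010
4: · ADDCC
5: ✓ ADDLT  r0←0x1a
6: ✓ CMP  NZCV=1000
7: · SUBHI
8: ✓ MOVLE  r5←0x07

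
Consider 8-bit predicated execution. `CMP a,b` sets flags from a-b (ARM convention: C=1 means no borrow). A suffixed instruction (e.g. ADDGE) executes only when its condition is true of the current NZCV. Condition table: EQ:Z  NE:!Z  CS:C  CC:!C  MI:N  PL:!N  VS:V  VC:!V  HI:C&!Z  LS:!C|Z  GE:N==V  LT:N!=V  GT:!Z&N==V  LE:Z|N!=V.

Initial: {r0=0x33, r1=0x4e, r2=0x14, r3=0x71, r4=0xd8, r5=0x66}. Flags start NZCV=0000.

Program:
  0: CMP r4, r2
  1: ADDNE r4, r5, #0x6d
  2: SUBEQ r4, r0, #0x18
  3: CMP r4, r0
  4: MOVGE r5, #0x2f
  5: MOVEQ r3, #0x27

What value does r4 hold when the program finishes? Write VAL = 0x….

VAL = 0xd3

0: ✓ CMP  NZCV=1010
1: ✓ ADDNE  r4←0xd3
2: · SUBEQ
3: ✓ CMP  NZCV=1010
4: · MOVGE
5: · MOVEQ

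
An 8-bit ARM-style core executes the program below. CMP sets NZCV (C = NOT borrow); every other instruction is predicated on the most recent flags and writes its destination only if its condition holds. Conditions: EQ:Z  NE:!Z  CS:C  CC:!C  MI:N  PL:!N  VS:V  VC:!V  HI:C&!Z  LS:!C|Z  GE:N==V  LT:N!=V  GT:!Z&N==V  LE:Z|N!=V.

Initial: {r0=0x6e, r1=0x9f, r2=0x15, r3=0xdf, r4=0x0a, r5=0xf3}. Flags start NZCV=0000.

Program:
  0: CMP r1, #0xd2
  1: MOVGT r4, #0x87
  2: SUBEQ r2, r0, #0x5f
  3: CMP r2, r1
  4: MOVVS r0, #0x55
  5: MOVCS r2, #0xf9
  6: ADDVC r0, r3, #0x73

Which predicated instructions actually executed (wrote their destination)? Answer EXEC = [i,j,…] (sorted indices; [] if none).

0: ✓ CMP  NZCV=1000
1: · MOVGT
2: · SUBEQ
3: ✓ CMP  NZCV=0000
4: · MOVVS
5: · MOVCS
6: ✓ ADDVC  r0←0x52

EXEC = [6]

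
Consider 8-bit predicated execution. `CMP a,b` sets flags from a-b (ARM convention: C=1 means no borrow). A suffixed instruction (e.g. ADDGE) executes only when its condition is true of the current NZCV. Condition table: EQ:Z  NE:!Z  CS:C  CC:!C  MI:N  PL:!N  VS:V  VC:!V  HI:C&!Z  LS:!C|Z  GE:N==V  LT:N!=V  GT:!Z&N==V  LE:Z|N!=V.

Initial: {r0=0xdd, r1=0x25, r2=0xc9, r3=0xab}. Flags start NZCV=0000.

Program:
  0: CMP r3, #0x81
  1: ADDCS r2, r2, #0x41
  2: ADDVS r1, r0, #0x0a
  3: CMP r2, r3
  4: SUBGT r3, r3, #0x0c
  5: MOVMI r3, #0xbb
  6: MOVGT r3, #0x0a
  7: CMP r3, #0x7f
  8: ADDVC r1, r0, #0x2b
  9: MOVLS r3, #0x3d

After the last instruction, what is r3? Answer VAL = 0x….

VAL = 0x3d

[0] flags=0010 → (cmp)
[1] flags=0010 CS?T → r2=0x0a
[2] flags=0010 VS?F → skip
[3] flags=0000 → (cmp)
[4] flags=0000 GT?T → r3=0x9f
[5] flags=0000 MI?F → skip
[6] flags=0000 GT?T → r3=0x0a
[7] flags=1000 → (cmp)
[8] flags=1000 VC?T → r1=0x08
[9] flags=1000 LS?T → r3=0x3d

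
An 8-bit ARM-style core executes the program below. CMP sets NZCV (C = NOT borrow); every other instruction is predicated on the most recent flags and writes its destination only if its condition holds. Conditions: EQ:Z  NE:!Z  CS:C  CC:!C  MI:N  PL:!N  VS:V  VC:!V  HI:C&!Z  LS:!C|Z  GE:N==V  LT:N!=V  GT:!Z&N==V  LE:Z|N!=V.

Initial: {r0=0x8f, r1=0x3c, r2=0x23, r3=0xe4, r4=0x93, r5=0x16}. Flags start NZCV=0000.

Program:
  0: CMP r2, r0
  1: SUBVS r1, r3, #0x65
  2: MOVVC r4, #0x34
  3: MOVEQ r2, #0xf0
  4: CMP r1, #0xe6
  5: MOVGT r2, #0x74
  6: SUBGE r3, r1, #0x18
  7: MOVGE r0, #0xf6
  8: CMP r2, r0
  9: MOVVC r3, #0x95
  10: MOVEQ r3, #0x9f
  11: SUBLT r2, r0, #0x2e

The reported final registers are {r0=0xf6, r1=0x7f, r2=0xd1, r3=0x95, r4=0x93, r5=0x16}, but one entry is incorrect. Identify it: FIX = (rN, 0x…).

FIX = (r2, 0x74)

0: ✓ CMP  NZCV=1001
1: ✓ SUBVS  r1←0x7f
2: · MOVVC
3: · MOVEQ
4: ✓ CMP  NZCV=1001
5: ✓ MOVGT  r2←0x74
6: ✓ SUBGE  r3←0x67
7: ✓ MOVGE  r0←0xf6
8: ✓ CMP  NZCV=0000
9: ✓ MOVVC  r3←0x95
10: · MOVEQ
11: · SUBLT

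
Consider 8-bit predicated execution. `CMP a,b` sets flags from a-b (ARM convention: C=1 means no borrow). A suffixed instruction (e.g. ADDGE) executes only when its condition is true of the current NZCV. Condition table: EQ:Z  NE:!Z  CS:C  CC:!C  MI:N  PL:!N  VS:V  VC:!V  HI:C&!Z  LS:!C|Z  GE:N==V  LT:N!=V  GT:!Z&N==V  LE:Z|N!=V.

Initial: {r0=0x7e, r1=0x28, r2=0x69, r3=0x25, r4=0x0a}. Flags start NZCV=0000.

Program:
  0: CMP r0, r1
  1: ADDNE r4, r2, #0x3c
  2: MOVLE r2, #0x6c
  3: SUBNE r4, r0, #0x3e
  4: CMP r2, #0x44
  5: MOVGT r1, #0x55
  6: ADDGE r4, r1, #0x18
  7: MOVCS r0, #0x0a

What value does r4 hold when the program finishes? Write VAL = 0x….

0: ✓ CMP  NZCV=0010
1: ✓ ADDNE  r4←0xa5
2: · MOVLE
3: ✓ SUBNE  r4←0x40
4: ✓ CMP  NZCV=0010
5: ✓ MOVGT  r1←0x55
6: ✓ ADDGE  r4←0x6d
7: ✓ MOVCS  r0←0x0a

VAL = 0x6d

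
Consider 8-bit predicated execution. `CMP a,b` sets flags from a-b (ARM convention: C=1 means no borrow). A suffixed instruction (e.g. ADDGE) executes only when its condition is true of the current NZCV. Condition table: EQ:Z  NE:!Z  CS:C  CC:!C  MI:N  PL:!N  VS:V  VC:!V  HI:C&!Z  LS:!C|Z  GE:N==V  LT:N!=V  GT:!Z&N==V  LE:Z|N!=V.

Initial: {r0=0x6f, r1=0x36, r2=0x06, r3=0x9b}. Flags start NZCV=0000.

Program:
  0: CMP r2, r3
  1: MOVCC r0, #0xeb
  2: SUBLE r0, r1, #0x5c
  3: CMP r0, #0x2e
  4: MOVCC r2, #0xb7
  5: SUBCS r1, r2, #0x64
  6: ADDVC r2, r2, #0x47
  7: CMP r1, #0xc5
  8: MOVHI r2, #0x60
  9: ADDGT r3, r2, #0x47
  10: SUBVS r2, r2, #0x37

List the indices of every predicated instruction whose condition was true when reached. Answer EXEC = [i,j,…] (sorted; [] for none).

EXEC = [1,5,6]

[0] flags=0000 → (cmp)
[1] flags=0000 CC?T → r0=0xeb
[2] flags=0000 LE?F → skip
[3] flags=1010 → (cmp)
[4] flags=1010 CC?F → skip
[5] flags=1010 CS?T → r1=0xa2
[6] flags=1010 VC?T → r2=0x4d
[7] flags=1000 → (cmp)
[8] flags=1000 HI?F → skip
[9] flags=1000 GT?F → skip
[10] flags=1000 VS?F → skip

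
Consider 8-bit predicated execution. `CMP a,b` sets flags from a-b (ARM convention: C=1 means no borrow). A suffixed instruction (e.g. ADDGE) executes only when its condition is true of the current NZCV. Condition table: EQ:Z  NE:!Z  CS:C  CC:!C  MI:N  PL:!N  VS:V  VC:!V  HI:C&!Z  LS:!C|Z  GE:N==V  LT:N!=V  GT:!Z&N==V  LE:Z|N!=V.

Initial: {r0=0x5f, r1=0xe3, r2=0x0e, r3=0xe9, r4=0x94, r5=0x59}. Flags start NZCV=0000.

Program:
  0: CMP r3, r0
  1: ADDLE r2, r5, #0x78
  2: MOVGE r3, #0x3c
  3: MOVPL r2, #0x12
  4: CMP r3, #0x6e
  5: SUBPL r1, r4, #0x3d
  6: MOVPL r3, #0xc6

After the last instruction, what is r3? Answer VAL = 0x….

0: ✓ CMP  NZCV=1010
1: ✓ ADDLE  r2←0xd1
2: · MOVGE
3: · MOVPL
4: ✓ CMP  NZCV=0011
5: ✓ SUBPL  r1←0x57
6: ✓ MOVPL  r3←0xc6

VAL = 0xc6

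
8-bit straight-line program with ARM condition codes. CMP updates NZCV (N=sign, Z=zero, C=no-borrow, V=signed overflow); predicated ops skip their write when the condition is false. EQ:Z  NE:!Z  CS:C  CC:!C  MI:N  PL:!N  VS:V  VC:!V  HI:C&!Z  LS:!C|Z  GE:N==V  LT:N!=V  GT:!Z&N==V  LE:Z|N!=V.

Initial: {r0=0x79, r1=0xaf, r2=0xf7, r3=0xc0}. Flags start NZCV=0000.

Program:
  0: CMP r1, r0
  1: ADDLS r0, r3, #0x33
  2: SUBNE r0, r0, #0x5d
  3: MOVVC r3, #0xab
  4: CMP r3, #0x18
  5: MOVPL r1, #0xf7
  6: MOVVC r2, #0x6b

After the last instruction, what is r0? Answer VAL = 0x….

VAL = 0x1c

[0] flags=0011 → (cmp)
[1] flags=0011 LS?F → skip
[2] flags=0011 NE?T → r0=0x1c
[3] flags=0011 VC?F → skip
[4] flags=1010 → (cmp)
[5] flags=1010 PL?F → skip
[6] flags=1010 VC?T → r2=0x6b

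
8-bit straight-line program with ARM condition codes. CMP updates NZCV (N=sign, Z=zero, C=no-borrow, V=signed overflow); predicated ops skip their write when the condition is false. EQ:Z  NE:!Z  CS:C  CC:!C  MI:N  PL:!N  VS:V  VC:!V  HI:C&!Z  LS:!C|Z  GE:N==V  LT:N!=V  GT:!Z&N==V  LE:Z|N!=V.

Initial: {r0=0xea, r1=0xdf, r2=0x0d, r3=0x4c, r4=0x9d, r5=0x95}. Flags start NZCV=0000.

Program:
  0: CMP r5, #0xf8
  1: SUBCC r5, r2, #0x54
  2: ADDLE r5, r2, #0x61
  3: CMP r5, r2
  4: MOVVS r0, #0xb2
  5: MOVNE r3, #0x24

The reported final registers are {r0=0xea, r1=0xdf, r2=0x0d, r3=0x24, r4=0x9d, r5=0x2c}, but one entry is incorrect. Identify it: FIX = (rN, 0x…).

0: ✓ CMP  NZCV=1000
1: ✓ SUBCC  r5←0xb9
2: ✓ ADDLE  r5←0x6e
3: ✓ CMP  NZCV=0010
4: · MOVVS
5: ✓ MOVNE  r3←0x24

FIX = (r5, 0x6e)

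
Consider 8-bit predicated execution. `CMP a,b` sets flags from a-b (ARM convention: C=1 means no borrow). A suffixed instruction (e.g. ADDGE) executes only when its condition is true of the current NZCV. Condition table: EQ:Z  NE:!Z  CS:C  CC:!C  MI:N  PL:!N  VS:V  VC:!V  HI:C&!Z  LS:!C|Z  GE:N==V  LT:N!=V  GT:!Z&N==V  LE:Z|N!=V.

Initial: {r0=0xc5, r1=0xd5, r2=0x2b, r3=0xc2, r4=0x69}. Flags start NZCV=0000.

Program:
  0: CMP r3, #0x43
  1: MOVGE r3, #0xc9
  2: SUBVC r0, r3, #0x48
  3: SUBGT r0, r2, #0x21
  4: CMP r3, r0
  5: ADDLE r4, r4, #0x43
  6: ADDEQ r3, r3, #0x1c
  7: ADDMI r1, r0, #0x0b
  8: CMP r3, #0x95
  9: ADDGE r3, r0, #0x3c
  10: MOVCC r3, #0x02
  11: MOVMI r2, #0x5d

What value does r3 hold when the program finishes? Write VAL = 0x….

VAL = 0x01

0: ✓ CMP  NZCV=0011
1: · MOVGE
2: · SUBVC
3: · SUBGT
4: ✓ CMP  NZCV=1000
5: ✓ ADDLE  r4←0xac
6: · ADDEQ
7: ✓ ADDMI  r1←0xd0
8: ✓ CMP  NZCV=0010
9: ✓ ADDGE  r3←0x01
10: · MOVCC
11: · MOVMI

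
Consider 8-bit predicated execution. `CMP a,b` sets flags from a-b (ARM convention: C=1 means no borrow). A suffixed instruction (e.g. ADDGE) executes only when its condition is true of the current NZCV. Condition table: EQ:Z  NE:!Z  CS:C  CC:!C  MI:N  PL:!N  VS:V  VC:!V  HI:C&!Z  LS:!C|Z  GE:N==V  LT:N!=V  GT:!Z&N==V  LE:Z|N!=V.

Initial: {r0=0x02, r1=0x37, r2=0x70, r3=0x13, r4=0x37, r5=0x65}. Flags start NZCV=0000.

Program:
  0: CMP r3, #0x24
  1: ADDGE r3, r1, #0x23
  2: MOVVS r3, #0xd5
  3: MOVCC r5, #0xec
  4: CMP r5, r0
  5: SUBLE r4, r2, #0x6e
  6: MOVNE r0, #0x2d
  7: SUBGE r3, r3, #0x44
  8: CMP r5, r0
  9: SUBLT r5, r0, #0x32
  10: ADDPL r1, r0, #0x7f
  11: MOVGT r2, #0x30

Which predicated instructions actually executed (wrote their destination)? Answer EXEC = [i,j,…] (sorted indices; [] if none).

[0] flags=1000 → (cmp)
[1] flags=1000 GE?F → skip
[2] flags=1000 VS?F → skip
[3] flags=1000 CC?T → r5=0xec
[4] flags=1010 → (cmp)
[5] flags=1010 LE?T → r4=0x02
[6] flags=1010 NE?T → r0=0x2d
[7] flags=1010 GE?F → skip
[8] flags=1010 → (cmp)
[9] flags=1010 LT?T → r5=0xfb
[10] flags=1010 PL?F → skip
[11] flags=1010 GT?F → skip

EXEC = [3,5,6,9]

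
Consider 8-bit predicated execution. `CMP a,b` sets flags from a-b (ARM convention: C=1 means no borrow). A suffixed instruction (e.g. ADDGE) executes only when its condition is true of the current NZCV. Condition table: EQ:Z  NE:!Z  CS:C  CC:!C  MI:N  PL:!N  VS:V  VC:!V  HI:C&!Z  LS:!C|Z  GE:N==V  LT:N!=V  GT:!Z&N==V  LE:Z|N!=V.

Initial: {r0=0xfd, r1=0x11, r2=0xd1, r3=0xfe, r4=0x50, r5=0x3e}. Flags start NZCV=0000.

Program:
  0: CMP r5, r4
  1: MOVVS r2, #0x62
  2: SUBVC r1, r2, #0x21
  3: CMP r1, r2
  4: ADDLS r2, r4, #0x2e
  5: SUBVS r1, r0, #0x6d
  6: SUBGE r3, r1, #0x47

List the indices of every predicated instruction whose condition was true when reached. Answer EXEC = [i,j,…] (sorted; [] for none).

[0] flags=1000 → (cmp)
[1] flags=1000 VS?F → skip
[2] flags=1000 VC?T → r1=0xb0
[3] flags=1000 → (cmp)
[4] flags=1000 LS?T → r2=0x7e
[5] flags=1000 VS?F → skip
[6] flags=1000 GE?F → skip

EXEC = [2,4]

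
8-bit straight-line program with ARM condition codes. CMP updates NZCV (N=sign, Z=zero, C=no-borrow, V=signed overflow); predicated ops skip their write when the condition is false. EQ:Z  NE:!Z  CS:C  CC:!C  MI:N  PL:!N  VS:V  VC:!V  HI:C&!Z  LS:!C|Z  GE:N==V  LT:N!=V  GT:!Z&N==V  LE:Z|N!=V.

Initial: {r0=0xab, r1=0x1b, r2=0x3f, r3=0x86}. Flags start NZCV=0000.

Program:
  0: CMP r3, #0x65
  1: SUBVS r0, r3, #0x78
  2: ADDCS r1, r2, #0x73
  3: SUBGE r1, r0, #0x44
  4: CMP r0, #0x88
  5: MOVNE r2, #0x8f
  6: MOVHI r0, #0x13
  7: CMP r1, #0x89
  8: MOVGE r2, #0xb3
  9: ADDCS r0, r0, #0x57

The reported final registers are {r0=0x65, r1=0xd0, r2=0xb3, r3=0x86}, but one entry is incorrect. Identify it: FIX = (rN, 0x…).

FIX = (r1, 0xb2)

[0] flags=0011 → (cmp)
[1] flags=0011 VS?T → r0=0x0e
[2] flags=0011 CS?T → r1=0xb2
[3] flags=0011 GE?F → skip
[4] flags=1001 → (cmp)
[5] flags=1001 NE?T → r2=0x8f
[6] flags=1001 HI?F → skip
[7] flags=0010 → (cmp)
[8] flags=0010 GE?T → r2=0xb3
[9] flags=0010 CS?T → r0=0x65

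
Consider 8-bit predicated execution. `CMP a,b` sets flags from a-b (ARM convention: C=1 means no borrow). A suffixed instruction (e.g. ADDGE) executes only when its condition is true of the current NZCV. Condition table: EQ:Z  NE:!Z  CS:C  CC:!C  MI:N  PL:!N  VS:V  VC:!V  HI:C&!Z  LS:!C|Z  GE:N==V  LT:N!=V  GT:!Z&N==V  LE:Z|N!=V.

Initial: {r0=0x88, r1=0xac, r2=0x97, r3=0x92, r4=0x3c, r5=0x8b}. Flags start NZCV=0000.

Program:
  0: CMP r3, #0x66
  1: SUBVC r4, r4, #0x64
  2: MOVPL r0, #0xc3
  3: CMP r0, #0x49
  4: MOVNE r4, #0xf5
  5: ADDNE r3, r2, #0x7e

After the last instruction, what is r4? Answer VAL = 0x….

VAL = 0xf5

0: ✓ CMP  NZCV=0011
1: · SUBVC
2: ✓ MOVPL  r0←0xc3
3: ✓ CMP  NZCV=0011
4: ✓ MOVNE  r4←0xf5
5: ✓ ADDNE  r3←0x15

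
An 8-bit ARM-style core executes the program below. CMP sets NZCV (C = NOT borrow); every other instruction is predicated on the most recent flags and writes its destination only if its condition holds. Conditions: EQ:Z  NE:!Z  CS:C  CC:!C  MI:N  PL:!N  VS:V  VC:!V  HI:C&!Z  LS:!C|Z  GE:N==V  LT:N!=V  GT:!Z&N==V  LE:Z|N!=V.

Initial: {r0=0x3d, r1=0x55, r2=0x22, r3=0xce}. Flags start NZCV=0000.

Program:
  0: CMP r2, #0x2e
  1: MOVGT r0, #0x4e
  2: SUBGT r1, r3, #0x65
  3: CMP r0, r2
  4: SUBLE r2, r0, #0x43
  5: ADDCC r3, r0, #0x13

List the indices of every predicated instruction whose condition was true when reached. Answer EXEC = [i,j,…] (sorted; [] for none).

EXEC = []

0: ✓ CMP  NZCV=1000
1: · MOVGT
2: · SUBGT
3: ✓ CMP  NZCV=0010
4: · SUBLE
5: · ADDCC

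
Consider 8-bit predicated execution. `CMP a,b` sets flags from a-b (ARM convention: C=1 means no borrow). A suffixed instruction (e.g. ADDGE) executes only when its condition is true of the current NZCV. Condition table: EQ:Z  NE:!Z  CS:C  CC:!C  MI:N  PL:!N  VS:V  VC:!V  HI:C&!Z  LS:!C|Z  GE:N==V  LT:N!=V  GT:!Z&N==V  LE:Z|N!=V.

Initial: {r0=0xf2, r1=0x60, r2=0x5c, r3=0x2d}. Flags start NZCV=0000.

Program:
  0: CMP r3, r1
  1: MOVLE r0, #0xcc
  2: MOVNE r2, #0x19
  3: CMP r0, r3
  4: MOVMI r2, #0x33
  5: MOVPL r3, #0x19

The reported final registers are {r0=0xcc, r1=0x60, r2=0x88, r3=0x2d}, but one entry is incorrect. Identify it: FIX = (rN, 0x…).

FIX = (r2, 0x33)

0: ✓ CMP  NZCV=1000
1: ✓ MOVLE  r0←0xcc
2: ✓ MOVNE  r2←0x19
3: ✓ CMP  NZCV=1010
4: ✓ MOVMI  r2←0x33
5: · MOVPL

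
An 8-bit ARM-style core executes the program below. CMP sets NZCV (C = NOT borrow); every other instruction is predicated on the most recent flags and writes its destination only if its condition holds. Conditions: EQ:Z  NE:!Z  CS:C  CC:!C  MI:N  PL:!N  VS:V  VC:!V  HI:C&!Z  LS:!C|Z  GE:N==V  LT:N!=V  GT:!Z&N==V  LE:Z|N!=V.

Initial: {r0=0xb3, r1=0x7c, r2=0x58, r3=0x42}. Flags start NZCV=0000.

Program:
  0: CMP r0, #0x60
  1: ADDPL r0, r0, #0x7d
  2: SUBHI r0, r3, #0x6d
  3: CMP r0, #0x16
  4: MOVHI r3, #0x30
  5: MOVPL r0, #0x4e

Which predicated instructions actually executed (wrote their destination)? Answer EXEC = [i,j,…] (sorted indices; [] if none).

[0] flags=0011 → (cmp)
[1] flags=0011 PL?T → r0=0x30
[2] flags=0011 HI?T → r0=0xd5
[3] flags=1010 → (cmp)
[4] flags=1010 HI?T → r3=0x30
[5] flags=1010 PL?F → skip

EXEC = [1,2,4]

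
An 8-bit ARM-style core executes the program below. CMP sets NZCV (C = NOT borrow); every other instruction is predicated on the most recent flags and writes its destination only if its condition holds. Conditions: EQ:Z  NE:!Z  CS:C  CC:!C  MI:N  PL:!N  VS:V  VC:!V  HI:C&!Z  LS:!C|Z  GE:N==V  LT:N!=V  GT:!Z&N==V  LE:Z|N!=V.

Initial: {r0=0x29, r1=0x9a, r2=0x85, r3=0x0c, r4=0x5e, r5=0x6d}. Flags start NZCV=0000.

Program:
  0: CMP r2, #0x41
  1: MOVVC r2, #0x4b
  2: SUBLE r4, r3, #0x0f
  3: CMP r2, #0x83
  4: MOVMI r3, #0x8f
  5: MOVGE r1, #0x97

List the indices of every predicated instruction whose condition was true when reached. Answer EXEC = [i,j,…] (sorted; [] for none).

EXEC = [2,5]

[0] flags=0011 → (cmp)
[1] flags=0011 VC?F → skip
[2] flags=0011 LE?T → r4=0xfd
[3] flags=0010 → (cmp)
[4] flags=0010 MI?F → skip
[5] flags=0010 GE?T → r1=0x97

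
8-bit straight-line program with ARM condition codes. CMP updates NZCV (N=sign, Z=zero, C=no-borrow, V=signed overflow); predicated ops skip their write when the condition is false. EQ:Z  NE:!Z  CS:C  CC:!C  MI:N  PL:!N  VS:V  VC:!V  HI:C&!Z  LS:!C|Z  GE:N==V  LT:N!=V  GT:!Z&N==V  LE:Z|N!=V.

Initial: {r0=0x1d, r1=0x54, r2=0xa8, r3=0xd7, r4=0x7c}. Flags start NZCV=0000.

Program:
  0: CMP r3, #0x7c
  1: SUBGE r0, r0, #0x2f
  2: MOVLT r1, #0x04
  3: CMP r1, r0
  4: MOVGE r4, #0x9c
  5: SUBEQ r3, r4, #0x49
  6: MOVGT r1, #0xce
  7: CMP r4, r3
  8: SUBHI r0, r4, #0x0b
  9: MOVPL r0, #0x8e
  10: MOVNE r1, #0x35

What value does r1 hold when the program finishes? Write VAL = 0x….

VAL = 0x35

0: ✓ CMP  NZCV=0011
1: · SUBGE
2: ✓ MOVLT  r1←0x04
3: ✓ CMP  NZCV=1000
4: · MOVGE
5: · SUBEQ
6: · MOVGT
7: ✓ CMP  NZCV=1001
8: · SUBHI
9: · MOVPL
10: ✓ MOVNE  r1←0x35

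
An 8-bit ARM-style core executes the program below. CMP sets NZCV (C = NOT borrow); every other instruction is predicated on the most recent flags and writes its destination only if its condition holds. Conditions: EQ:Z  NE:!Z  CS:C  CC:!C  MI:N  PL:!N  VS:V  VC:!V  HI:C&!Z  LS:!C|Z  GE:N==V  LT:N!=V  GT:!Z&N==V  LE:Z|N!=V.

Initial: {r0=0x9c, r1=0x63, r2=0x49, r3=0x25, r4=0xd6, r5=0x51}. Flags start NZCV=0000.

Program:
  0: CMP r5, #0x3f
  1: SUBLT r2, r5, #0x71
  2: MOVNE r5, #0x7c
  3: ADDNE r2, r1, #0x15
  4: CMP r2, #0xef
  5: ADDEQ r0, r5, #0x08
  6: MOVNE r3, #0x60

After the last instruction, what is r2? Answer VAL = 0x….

[0] flags=0010 → (cmp)
[1] flags=0010 LT?F → skip
[2] flags=0010 NE?T → r5=0x7c
[3] flags=0010 NE?T → r2=0x78
[4] flags=1001 → (cmp)
[5] flags=1001 EQ?F → skip
[6] flags=1001 NE?T → r3=0x60

VAL = 0x78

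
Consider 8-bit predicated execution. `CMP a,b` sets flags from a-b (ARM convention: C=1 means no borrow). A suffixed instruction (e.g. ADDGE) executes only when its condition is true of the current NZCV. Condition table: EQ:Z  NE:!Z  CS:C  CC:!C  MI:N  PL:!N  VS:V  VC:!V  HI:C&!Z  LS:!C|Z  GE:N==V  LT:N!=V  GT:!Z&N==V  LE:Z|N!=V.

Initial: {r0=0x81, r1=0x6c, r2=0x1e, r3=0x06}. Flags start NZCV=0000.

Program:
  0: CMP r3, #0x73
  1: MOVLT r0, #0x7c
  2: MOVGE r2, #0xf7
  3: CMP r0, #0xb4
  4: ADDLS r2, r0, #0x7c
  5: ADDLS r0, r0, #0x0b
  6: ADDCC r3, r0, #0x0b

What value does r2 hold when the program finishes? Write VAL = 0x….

VAL = 0xf8

0: ✓ CMP  NZCV=1000
1: ✓ MOVLT  r0←0x7c
2: · MOVGE
3: ✓ CMP  NZCV=1001
4: ✓ ADDLS  r2←0xf8
5: ✓ ADDLS  r0←0x87
6: ✓ ADDCC  r3←0x92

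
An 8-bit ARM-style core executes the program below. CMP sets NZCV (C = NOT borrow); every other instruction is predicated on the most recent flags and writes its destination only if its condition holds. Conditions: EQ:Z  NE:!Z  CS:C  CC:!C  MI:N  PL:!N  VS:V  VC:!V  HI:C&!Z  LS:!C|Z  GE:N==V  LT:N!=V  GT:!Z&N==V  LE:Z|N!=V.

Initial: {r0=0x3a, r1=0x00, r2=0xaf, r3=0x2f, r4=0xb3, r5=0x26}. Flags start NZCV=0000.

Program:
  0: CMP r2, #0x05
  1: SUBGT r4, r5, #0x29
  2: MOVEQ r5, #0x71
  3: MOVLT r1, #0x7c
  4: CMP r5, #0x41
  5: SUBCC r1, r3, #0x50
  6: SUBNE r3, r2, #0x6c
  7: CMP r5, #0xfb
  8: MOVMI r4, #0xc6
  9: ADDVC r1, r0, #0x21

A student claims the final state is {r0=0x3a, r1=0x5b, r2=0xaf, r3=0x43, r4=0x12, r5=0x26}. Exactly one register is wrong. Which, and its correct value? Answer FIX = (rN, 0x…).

[0] flags=1010 → (cmp)
[1] flags=1010 GT?F → skip
[2] flags=1010 EQ?F → skip
[3] flags=1010 LT?T → r1=0x7c
[4] flags=1000 → (cmp)
[5] flags=1000 CC?T → r1=0xdf
[6] flags=1000 NE?T → r3=0x43
[7] flags=0000 → (cmp)
[8] flags=0000 MI?F → skip
[9] flags=0000 VC?T → r1=0x5b

FIX = (r4, 0xb3)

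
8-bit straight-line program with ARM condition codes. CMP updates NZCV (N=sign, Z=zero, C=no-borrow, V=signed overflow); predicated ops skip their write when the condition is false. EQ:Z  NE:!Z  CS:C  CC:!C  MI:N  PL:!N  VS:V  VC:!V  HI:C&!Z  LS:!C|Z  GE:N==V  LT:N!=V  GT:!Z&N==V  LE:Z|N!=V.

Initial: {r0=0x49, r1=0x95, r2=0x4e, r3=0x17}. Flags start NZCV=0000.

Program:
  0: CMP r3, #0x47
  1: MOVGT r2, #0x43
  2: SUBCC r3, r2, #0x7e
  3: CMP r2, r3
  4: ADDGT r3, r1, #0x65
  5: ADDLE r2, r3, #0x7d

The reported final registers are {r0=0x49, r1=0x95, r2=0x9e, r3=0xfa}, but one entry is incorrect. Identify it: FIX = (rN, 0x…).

FIX = (r2, 0x4e)

0: ✓ CMP  NZCV=1000
1: · MOVGT
2: ✓ SUBCC  r3←0xd0
3: ✓ CMP  NZCV=0000
4: ✓ ADDGT  r3←0xfa
5: · ADDLE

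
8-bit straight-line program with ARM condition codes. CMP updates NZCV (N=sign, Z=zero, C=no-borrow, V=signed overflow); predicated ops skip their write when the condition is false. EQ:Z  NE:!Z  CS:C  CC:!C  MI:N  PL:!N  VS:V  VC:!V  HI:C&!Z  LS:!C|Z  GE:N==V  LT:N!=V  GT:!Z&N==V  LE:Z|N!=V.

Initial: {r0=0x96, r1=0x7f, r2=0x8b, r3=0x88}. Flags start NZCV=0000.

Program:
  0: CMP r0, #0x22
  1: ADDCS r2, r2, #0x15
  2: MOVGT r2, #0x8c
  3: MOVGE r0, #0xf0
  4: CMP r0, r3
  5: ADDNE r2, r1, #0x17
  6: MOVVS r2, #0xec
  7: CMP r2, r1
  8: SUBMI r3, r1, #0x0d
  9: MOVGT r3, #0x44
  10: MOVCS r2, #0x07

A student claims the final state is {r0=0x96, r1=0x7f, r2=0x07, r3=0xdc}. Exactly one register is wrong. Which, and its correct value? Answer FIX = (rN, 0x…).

FIX = (r3, 0x88)

[0] flags=0011 → (cmp)
[1] flags=0011 CS?T → r2=0xa0
[2] flags=0011 GT?F → skip
[3] flags=0011 GE?F → skip
[4] flags=0010 → (cmp)
[5] flags=0010 NE?T → r2=0x96
[6] flags=0010 VS?F → skip
[7] flags=0011 → (cmp)
[8] flags=0011 MI?F → skip
[9] flags=0011 GT?F → skip
[10] flags=0011 CS?T → r2=0x07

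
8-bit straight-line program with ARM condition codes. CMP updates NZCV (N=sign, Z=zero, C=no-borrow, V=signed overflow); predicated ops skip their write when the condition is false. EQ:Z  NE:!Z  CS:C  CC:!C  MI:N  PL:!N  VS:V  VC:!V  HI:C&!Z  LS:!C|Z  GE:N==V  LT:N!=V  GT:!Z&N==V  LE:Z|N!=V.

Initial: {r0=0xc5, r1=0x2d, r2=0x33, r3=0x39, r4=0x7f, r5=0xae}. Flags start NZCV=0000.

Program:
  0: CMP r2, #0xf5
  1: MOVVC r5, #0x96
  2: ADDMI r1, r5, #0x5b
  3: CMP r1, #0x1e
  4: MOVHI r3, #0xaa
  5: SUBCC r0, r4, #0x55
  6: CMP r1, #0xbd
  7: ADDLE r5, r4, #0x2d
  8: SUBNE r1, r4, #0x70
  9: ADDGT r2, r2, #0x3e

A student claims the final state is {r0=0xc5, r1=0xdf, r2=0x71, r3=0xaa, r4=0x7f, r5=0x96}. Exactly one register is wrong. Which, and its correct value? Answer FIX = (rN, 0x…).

FIX = (r1, 0x0f)

0: ✓ CMP  NZCV=0000
1: ✓ MOVVC  r5←0x96
2: · ADDMI
3: ✓ CMP  NZCV=0010
4: ✓ MOVHI  r3←0xaa
5: · SUBCC
6: ✓ CMP  NZCV=0000
7: · ADDLE
8: ✓ SUBNE  r1←0x0f
9: ✓ ADDGT  r2←0x71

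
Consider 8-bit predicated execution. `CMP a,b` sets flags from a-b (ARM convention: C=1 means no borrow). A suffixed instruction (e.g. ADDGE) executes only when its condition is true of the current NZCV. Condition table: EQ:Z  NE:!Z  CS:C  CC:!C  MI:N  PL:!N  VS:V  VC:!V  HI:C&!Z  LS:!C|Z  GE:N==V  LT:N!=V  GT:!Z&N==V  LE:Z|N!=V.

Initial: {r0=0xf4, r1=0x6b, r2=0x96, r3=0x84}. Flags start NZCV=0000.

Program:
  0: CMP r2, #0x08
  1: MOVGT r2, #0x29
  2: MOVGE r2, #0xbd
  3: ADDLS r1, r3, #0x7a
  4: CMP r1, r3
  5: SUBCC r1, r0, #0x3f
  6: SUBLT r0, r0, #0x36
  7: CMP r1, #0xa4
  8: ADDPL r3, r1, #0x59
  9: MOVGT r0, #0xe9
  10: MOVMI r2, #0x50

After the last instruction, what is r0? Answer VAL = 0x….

VAL = 0xe9

[0] flags=1010 → (cmp)
[1] flags=1010 GT?F → skip
[2] flags=1010 GE?F → skip
[3] flags=1010 LS?F → skip
[4] flags=1001 → (cmp)
[5] flags=1001 CC?T → r1=0xb5
[6] flags=1001 LT?F → skip
[7] flags=0010 → (cmp)
[8] flags=0010 PL?T → r3=0x0e
[9] flags=0010 GT?T → r0=0xe9
[10] flags=0010 MI?F → skip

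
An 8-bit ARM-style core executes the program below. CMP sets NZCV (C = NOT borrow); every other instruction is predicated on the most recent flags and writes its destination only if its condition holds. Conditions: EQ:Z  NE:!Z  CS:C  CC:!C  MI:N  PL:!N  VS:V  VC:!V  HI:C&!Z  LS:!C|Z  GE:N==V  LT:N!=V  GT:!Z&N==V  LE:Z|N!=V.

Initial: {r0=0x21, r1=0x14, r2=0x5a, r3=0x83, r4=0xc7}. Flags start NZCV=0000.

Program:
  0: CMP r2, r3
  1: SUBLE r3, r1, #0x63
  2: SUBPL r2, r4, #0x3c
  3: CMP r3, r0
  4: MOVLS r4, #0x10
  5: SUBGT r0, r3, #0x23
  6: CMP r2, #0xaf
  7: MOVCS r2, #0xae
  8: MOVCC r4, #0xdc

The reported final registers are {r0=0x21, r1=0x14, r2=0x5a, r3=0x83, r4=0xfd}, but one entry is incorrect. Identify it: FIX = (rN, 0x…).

[0] flags=1001 → (cmp)
[1] flags=1001 LE?F → skip
[2] flags=1001 PL?F → skip
[3] flags=0011 → (cmp)
[4] flags=0011 LS?F → skip
[5] flags=0011 GT?F → skip
[6] flags=1001 → (cmp)
[7] flags=1001 CS?F → skip
[8] flags=1001 CC?T → r4=0xdc

FIX = (r4, 0xdc)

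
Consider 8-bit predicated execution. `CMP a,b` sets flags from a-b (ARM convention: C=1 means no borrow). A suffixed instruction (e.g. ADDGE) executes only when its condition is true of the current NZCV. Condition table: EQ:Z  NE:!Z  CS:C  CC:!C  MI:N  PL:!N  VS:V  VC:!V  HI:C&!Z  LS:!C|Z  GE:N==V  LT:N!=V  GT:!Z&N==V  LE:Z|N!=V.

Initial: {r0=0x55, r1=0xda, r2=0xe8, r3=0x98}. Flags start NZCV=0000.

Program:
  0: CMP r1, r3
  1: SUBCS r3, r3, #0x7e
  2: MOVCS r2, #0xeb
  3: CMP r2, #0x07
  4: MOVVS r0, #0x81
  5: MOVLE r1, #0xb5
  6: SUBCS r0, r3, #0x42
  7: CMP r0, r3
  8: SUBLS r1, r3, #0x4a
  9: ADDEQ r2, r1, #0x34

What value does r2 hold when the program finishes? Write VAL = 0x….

0: ✓ CMP  NZCV=0010
1: ✓ SUBCS  r3←0x1a
2: ✓ MOVCS  r2←0xeb
3: ✓ CMP  NZCV=1010
4: · MOVVS
5: ✓ MOVLE  r1←0xb5
6: ✓ SUBCS  r0←0xd8
7: ✓ CMP  NZCV=1010
8: · SUBLS
9: · ADDEQ

VAL = 0xeb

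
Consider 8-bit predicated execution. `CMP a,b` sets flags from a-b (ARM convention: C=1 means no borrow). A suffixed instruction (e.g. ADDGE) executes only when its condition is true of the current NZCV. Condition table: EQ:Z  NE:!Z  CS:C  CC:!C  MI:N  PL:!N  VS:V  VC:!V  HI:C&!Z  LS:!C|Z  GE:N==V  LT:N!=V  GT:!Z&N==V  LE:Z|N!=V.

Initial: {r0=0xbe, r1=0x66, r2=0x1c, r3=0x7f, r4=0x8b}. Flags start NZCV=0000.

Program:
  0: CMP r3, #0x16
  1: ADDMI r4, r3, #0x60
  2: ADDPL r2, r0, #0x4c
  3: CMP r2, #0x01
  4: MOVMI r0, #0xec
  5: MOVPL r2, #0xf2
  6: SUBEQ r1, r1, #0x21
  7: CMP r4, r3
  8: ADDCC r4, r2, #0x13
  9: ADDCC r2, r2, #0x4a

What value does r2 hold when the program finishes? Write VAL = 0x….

0: ✓ CMP  NZCV=0010
1: · ADDMI
2: ✓ ADDPL  r2←0x0a
3: ✓ CMP  NZCV=0010
4: · MOVMI
5: ✓ MOVPL  r2←0xf2
6: · SUBEQ
7: ✓ CMP  NZCV=0011
8: · ADDCC
9: · ADDCC

VAL = 0xf2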